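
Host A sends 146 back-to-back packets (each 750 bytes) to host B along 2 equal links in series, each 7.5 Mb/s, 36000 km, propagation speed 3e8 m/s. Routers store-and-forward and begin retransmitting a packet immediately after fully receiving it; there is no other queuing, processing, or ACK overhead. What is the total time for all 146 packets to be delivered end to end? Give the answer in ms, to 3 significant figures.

Per-hop transmission t_tx = L/R = 6000/7500000 = 0.8 ms.
Per-hop propagation t_prop = 36000000/300000000 = 120 ms.
Pipeline fill: first packet needs 2·t_tx to clear all hops; remaining 145 packets each add one t_tx.
Total = (2+146-1)·t_tx + 2·t_prop = 147·0.8 + 2·120 = 358 ms.

358 ms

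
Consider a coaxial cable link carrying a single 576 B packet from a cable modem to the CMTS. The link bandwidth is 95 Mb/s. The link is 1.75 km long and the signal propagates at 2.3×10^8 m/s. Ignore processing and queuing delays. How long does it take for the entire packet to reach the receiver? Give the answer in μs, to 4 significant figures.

56.11 μs

L = 576 × 8 = 4608 bits.
Transmission delay = L/R = 4608 / 95000000 = 48.5053 μs.
Propagation delay = d/s = 1750 m / 2.3e+08 m/s = 7.6087 μs.
Total = 56.11 μs.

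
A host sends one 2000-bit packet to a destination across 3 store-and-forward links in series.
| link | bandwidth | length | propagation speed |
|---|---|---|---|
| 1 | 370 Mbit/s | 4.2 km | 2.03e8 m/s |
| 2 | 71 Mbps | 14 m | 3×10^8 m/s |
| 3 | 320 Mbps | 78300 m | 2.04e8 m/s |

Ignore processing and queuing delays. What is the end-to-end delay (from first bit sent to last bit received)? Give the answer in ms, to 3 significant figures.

0.444 ms

Transmission delays (L/R per hop): 0.00540541, 0.028169, 0.00625 ms; sum = 0.0398244 ms.
Propagation delays (d/s per hop): 0.0206897, 4.66667e-05, 0.383824 ms; sum = 0.40456 ms.
End-to-end = 0.444 ms.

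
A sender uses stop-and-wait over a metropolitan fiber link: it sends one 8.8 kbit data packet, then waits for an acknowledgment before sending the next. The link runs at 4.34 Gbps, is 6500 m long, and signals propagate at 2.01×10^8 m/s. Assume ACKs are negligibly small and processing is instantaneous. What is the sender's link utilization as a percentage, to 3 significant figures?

t_tx = L/R = 8800/4340000000 = 2.02765e-06 s.
t_prop = 6500/2.01e+08 = 3.23383e-05 s; RTT = 6.46766e-05 s.
Cycle = t_tx + RTT = 6.67043e-05 s.
Utilization = t_tx / cycle = 2.02765e-06/6.67043e-05 = 3.04 %.

3.04 %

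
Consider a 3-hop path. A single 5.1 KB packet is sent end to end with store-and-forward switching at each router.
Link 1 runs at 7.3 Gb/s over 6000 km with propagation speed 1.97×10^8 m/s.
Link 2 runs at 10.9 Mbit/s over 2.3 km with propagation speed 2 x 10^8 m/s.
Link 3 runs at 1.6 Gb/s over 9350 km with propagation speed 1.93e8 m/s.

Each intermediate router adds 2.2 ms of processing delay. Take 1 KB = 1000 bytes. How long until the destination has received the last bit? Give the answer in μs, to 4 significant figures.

87090 μs

L = 40800 bits.
Transmission delays (L/R per hop): 5.58904, 3743.12, 25.5 μs; sum = 3774.21 μs.
Propagation delays (d/s per hop): 30456.9, 11.5, 48445.6 μs; sum = 78913.9 μs.
Processing at 2 router(s): 2 × 2.2 ms = 4400 μs.
End-to-end = 87090 μs.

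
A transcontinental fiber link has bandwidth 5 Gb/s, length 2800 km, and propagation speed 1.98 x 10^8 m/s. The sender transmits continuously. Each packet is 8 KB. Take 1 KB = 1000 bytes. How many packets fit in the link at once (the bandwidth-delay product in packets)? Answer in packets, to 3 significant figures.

1100 packets

Propagation delay = 2800000 / 198000000 = 0.0141414 s.
BDP = R × t_prop = 5000000000 × 0.0141414 = 70707100 bits.
In packets of 64000 bits: 1100 packets.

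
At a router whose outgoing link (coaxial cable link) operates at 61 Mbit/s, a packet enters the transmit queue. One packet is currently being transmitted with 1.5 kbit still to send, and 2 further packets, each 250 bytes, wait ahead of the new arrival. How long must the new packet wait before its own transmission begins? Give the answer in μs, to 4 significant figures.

90.16 μs

Each queued packet: L/R = 2000/61000000 = 32.7869 μs.
2 queued → 65.5738 μs.
Plus remaining 1500 bits of current packet: 24.5902 μs.
Queuing delay = 90.16 μs.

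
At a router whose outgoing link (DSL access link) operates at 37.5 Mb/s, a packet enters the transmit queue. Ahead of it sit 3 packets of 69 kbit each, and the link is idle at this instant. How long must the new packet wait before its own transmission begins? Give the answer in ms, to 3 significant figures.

Each queued packet: L/R = 69000/37500000 = 1.84 ms.
3 queued → 5.52 ms.
Queuing delay = 5.52 ms.

5.52 ms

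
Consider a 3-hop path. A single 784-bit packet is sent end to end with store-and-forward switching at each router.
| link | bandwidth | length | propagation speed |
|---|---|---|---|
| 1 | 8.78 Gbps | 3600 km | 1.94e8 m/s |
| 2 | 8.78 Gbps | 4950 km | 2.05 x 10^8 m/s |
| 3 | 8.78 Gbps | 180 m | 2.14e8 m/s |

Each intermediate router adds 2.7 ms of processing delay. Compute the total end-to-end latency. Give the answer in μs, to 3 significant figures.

48100 μs

Transmission delay per hop = L/R = 784/8780000000 = 0.0892938 μs; 3 hops → 0.267882 μs.
Propagation delays (d/s per hop): 18556.7, 24146.3, 0.841121 μs; sum = 42703.9 μs.
Processing at 2 router(s): 2 × 2.7 ms = 5400 μs.
End-to-end = 48100 μs.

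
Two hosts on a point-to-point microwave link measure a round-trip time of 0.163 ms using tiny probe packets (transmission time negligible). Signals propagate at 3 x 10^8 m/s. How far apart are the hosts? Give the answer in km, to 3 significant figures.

One-way propagation = RTT/2 = 0.0815 ms.
d = s × t = 300000000 × 8.15e-05 = 24.5 km.

24.5 km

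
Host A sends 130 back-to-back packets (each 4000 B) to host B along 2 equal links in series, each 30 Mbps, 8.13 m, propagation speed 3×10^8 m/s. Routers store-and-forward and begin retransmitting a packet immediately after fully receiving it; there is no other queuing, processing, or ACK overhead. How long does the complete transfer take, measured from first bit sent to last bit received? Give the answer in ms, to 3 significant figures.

Per-hop transmission t_tx = L/R = 32000/30000000 = 1.06667 ms.
Per-hop propagation t_prop = 8.13/300000000 = 2.71e-05 ms.
Pipeline fill: first packet needs 2·t_tx to clear all hops; remaining 129 packets each add one t_tx.
Total = (2+130-1)·t_tx + 2·t_prop = 131·1.06667 + 2·2.71e-05 = 140 ms.

140 ms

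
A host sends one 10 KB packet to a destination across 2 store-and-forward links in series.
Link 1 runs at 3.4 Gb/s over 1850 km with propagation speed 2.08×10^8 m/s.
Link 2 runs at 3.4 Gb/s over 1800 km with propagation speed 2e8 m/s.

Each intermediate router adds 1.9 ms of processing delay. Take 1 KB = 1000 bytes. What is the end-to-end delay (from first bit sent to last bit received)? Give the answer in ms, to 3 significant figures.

L = 80000 bits.
Transmission delay per hop = L/R = 80000/3400000000 = 0.0235294 ms; 2 hops → 0.0470588 ms.
Propagation delays (d/s per hop): 8.89423, 9 ms; sum = 17.8942 ms.
Processing at 1 router(s): 1 × 1.9 ms = 1.9 ms.
End-to-end = 19.8 ms.

19.8 ms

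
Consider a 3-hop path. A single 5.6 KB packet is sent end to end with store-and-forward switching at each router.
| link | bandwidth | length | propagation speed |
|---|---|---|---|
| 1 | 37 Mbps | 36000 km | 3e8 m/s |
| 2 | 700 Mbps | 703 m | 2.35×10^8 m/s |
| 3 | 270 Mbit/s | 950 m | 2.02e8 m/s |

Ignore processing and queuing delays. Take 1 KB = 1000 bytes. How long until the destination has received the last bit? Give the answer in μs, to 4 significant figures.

L = 44800 bits.
Transmission delays (L/R per hop): 1210.81, 64, 165.926 μs; sum = 1440.74 μs.
Propagation delays (d/s per hop): 120000, 2.99149, 4.70297 μs; sum = 120008 μs.
End-to-end = 121400 μs.

121400 μs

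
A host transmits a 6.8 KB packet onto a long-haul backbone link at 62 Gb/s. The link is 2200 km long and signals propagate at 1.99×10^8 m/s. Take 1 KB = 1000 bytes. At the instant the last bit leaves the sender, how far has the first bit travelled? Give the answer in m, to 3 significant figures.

t_tx = L/R = 54400/62000000000 = 8.77419e-07 s.
Distance = s × t_tx = 199000000 × 8.77419e-07 = 175 m.

175 m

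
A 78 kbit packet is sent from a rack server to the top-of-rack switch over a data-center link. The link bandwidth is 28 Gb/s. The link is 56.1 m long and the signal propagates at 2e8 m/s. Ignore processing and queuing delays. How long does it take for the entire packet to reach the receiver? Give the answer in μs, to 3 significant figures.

3.07 μs

L = 78000 bits.
Transmission delay = L/R = 78000 / 28000000000 = 2.78571 μs.
Propagation delay = d/s = 56.1 m / 200000000 m/s = 0.2805 μs.
Total = 3.07 μs.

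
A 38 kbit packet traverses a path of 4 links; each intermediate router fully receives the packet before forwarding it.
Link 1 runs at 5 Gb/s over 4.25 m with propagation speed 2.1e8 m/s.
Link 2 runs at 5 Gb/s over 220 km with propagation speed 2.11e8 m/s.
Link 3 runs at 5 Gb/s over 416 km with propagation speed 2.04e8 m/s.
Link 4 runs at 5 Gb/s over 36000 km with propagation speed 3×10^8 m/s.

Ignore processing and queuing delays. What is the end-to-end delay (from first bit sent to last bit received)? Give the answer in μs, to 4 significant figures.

L = 38000 bits.
Transmission delay per hop = L/R = 38000/5000000000 = 7.6 μs; 4 hops → 30.4 μs.
Propagation delays (d/s per hop): 0.0202381, 1042.65, 2039.22, 120000 μs; sum = 123082 μs.
End-to-end = 123100 μs.

123100 μs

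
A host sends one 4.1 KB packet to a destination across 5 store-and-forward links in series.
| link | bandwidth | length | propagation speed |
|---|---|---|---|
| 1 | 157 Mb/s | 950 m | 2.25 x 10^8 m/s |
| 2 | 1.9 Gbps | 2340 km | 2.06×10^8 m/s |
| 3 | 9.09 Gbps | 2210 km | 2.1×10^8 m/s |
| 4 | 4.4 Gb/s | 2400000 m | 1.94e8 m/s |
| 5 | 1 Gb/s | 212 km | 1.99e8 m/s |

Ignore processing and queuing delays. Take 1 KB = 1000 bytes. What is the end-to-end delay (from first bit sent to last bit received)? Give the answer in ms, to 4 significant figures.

35.59 ms

L = 32800 bits.
Transmission delays (L/R per hop): 0.208917, 0.0172632, 0.00360836, 0.00745455, 0.0328 ms; sum = 0.270043 ms.
Propagation delays (d/s per hop): 0.00422222, 11.3592, 10.5238, 12.3711, 1.06533 ms; sum = 35.3237 ms.
End-to-end = 35.59 ms.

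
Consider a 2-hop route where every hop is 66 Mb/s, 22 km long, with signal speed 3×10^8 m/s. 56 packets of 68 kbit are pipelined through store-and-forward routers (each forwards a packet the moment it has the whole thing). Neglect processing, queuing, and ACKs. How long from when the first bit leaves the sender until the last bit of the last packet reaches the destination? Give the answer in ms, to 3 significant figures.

58.9 ms

Per-hop transmission t_tx = L/R = 68000/66000000 = 1.0303 ms.
Per-hop propagation t_prop = 22000/300000000 = 0.0733333 ms.
Pipeline fill: first packet needs 2·t_tx to clear all hops; remaining 55 packets each add one t_tx.
Total = (2+56-1)·t_tx + 2·t_prop = 57·1.0303 + 2·0.0733333 = 58.9 ms.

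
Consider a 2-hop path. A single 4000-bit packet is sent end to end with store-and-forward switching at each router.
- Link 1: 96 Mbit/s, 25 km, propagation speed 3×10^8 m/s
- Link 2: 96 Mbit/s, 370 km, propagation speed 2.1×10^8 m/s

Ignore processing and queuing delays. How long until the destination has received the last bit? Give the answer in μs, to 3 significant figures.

1930 μs

Transmission delay per hop = L/R = 4000/96000000 = 41.6667 μs; 2 hops → 83.3333 μs.
Propagation delays (d/s per hop): 83.3333, 1761.9 μs; sum = 1845.24 μs.
End-to-end = 1930 μs.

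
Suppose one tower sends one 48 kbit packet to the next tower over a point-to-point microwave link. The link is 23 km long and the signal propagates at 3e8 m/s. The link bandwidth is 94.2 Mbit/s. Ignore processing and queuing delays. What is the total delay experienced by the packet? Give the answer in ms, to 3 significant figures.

0.586 ms

L = 48000 bits.
Transmission delay = L/R = 48000 / 94200000 = 0.509554 ms.
Propagation delay = d/s = 23000 m / 300000000 m/s = 0.0766667 ms.
Total = 0.586 ms.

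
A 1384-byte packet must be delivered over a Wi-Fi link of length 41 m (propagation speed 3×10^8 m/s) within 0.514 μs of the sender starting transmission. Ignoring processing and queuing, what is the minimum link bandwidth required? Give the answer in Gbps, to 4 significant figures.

L = 11072 bits.
Propagation delay = 41 / 300000000 = 0.136667 μs.
Transmission budget = 0.514 − 0.136667 = 0.377333 μs.
R ≥ L / t_tx = 11072 bits / 3.77333e-07 s = 29.34 Gbps.

29.34 Gbps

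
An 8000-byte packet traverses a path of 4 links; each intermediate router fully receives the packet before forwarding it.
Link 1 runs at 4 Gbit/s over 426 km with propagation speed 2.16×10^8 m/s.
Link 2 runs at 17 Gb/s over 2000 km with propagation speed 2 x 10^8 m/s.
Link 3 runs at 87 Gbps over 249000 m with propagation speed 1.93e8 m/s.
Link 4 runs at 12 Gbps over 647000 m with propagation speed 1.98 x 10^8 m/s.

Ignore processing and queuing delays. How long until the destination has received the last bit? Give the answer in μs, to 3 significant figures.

16600 μs

L = 8000 × 8 = 64000 bits.
Transmission delays (L/R per hop): 16, 3.76471, 0.735632, 5.33333 μs; sum = 25.8337 μs.
Propagation delays (d/s per hop): 1972.22, 10000, 1290.16, 3267.68 μs; sum = 16530.1 μs.
End-to-end = 16600 μs.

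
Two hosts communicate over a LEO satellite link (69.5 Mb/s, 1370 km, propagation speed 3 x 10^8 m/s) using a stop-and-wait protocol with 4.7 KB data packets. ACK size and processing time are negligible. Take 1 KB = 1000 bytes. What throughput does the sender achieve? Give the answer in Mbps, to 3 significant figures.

t_tx = L/R = 37600/69500000 = 0.000541007 s.
t_prop = 1370000/300000000 = 0.00456667 s; RTT = 0.00913333 s.
Cycle = t_tx + RTT = 0.00967434 s.
Throughput = L / cycle = 37600 / 0.00967434 = 3.89 Mbps.

3.89 Mbps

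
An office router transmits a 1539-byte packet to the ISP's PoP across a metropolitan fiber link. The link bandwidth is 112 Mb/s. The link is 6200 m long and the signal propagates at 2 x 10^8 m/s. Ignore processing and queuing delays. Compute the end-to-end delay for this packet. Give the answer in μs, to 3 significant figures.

L = 1539 × 8 = 12312 bits.
Transmission delay = L/R = 12312 / 112000000 = 109.929 μs.
Propagation delay = d/s = 6200 m / 200000000 m/s = 31 μs.
Total = 141 μs.

141 μs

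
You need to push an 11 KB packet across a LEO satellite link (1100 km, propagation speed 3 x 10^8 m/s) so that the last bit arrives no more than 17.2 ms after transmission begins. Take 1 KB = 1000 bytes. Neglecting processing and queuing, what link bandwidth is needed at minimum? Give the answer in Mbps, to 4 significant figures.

L = 88000 bits.
Propagation delay = 1100000 / 300000000 = 3.66667 ms.
Transmission budget = 17.2 − 3.66667 = 13.5333 ms.
R ≥ L / t_tx = 88000 bits / 0.0135333 s = 6.502 Mbps.

6.502 Mbps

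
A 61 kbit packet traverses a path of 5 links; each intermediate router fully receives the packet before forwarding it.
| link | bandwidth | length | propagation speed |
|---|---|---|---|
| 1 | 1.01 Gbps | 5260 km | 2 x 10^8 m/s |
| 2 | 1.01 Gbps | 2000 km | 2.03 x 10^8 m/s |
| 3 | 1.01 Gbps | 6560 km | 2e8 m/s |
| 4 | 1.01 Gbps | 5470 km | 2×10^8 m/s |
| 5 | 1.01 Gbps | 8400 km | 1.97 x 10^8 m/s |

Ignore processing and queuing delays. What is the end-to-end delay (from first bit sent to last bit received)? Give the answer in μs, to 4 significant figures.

L = 61000 bits.
Transmission delay per hop = L/R = 61000/1010000000 = 60.396 μs; 5 hops → 301.98 μs.
Propagation delays (d/s per hop): 26300, 9852.22, 32800, 27350, 42639.6 μs; sum = 138942 μs.
End-to-end = 139200 μs.

139200 μs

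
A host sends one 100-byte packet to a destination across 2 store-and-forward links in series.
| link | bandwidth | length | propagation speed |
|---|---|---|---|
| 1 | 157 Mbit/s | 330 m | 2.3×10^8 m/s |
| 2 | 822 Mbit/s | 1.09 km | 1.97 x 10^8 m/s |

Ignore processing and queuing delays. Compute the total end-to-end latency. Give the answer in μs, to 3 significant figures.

L = 100 × 8 = 800 bits.
Transmission delays (L/R per hop): 5.09554, 0.973236 μs; sum = 6.06878 μs.
Propagation delays (d/s per hop): 1.43478, 5.53299 μs; sum = 6.96778 μs.
End-to-end = 13.0 μs.

13.0 μs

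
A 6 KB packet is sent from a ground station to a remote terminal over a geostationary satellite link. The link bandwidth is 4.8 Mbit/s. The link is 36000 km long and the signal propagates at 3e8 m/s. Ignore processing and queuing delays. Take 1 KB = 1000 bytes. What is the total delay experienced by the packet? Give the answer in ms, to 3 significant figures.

L = 48000 bits.
Transmission delay = L/R = 48000 / 4800000 = 10 ms.
Propagation delay = d/s = 36000000 m / 300000000 m/s = 120 ms.
Total = 130 ms.

130 ms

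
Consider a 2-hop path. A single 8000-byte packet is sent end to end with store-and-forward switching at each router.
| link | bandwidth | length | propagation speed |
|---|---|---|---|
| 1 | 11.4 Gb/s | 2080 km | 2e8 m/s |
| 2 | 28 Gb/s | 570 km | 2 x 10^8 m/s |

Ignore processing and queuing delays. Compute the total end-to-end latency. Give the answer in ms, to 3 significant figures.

L = 8000 × 8 = 64000 bits.
Transmission delays (L/R per hop): 0.00561404, 0.00228571 ms; sum = 0.00789975 ms.
Propagation delays (d/s per hop): 10.4, 2.85 ms; sum = 13.25 ms.
End-to-end = 13.3 ms.

13.3 ms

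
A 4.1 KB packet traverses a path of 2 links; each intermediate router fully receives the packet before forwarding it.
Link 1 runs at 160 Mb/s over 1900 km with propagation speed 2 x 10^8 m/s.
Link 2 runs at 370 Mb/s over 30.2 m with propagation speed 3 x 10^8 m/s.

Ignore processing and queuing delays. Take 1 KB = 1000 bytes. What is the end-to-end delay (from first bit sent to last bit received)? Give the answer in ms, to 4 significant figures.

L = 32800 bits.
Transmission delays (L/R per hop): 0.205, 0.0886486 ms; sum = 0.293649 ms.
Propagation delays (d/s per hop): 9.5, 0.000100667 ms; sum = 9.5001 ms.
End-to-end = 9.794 ms.

9.794 ms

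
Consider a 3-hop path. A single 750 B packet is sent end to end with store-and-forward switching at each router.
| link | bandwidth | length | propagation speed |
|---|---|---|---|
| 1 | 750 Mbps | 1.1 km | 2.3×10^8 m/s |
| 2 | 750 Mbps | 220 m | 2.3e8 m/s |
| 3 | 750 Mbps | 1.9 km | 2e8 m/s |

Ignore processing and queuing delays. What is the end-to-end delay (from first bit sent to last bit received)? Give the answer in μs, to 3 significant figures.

39.2 μs

L = 750 × 8 = 6000 bits.
Transmission delay per hop = L/R = 6000/750000000 = 8 μs; 3 hops → 24 μs.
Propagation delays (d/s per hop): 4.78261, 0.956522, 9.5 μs; sum = 15.2391 μs.
End-to-end = 39.2 μs.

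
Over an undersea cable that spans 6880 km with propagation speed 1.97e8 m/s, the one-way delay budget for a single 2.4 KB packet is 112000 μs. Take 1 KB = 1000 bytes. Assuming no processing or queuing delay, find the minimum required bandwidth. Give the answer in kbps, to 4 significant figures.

249.1 kbps

L = 19200 bits.
Propagation delay = 6880000 / 197000000 = 34923.9 μs.
Transmission budget = 112000 − 34923.9 = 77076.1 μs.
R ≥ L / t_tx = 19200 bits / 0.0770761 s = 249.1 kbps.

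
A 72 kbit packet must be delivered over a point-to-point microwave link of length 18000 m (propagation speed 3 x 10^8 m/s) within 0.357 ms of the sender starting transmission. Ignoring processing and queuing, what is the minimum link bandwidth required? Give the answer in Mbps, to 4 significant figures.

242.4 Mbps

Propagation delay = 18000 / 300000000 = 0.06 ms.
Transmission budget = 0.357 − 0.06 = 0.297 ms.
R ≥ L / t_tx = 72000 bits / 0.000297 s = 242.4 Mbps.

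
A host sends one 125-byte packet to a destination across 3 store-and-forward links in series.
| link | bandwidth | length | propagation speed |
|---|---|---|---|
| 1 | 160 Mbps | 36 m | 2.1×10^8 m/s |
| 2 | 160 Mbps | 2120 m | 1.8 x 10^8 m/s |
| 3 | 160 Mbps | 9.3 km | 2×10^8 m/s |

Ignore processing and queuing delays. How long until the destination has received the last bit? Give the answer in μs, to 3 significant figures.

L = 125 × 8 = 1000 bits.
Transmission delay per hop = L/R = 1000/160000000 = 6.25 μs; 3 hops → 18.75 μs.
Propagation delays (d/s per hop): 0.171429, 11.7778, 46.5 μs; sum = 58.4492 μs.
End-to-end = 77.2 μs.

77.2 μs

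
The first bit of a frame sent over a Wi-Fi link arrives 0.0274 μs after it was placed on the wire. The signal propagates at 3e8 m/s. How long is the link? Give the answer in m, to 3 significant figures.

8.22 m

d = s × t_prop = 300000000 × 2.74e-08 = 8.22 m.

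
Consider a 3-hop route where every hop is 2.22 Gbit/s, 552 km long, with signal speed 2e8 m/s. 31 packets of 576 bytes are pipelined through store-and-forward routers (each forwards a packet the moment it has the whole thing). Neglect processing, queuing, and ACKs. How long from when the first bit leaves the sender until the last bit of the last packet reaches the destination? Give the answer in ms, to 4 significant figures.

8.348 ms

Per-hop transmission t_tx = L/R = 4608/2220000000 = 0.00207568 ms.
Per-hop propagation t_prop = 552000/200000000 = 2.76 ms.
Pipeline fill: first packet needs 3·t_tx to clear all hops; remaining 30 packets each add one t_tx.
Total = (3+31-1)·t_tx + 3·t_prop = 33·0.00207568 + 3·2.76 = 8.348 ms.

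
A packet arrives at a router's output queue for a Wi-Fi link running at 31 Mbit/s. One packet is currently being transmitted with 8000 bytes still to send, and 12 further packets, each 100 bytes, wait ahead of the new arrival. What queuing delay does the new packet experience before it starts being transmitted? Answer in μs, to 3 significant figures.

Each queued packet: L/R = 800/31000000 = 25.8065 μs.
12 queued → 309.677 μs.
Plus remaining 64000 bits of current packet: 2064.52 μs.
Queuing delay = 2370 μs.

2370 μs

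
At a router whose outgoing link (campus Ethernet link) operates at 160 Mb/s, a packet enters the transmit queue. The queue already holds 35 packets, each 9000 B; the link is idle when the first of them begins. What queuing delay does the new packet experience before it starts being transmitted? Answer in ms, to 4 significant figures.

Each queued packet: L/R = 72000/160000000 = 0.45 ms.
35 queued → 15.75 ms.
Queuing delay = 15.75 ms.

15.75 ms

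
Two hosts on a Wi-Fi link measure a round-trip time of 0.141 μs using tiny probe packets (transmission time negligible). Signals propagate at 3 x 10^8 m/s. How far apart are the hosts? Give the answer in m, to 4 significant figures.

One-way propagation = RTT/2 = 0.0705 μs.
d = s × t = 300000000 × 7.05e-08 = 21.15 m.

21.15 m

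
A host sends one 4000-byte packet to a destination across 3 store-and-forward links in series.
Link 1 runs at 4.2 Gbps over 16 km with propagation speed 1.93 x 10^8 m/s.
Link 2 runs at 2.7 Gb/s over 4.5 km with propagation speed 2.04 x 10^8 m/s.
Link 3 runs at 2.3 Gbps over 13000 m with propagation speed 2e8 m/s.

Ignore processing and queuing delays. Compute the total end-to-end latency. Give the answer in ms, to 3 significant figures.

L = 4000 × 8 = 32000 bits.
Transmission delays (L/R per hop): 0.00761905, 0.0118519, 0.013913 ms; sum = 0.0333839 ms.
Propagation delays (d/s per hop): 0.0829016, 0.0220588, 0.065 ms; sum = 0.16996 ms.
End-to-end = 0.203 ms.

0.203 ms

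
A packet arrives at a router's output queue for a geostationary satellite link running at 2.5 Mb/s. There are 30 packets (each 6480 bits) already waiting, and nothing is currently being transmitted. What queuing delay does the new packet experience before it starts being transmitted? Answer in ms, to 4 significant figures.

Each queued packet: L/R = 6480/2500000 = 2.592 ms.
30 queued → 77.76 ms.
Queuing delay = 77.76 ms.

77.76 ms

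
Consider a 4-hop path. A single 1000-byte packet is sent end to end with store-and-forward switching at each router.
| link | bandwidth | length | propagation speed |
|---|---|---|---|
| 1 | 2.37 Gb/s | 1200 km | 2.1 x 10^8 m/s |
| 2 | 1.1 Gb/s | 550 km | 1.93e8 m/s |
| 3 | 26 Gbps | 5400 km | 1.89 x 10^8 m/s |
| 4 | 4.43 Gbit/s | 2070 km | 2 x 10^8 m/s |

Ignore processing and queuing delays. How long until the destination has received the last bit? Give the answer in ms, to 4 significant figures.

L = 1000 × 8 = 8000 bits.
Transmission delays (L/R per hop): 0.00337553, 0.00727273, 0.000307692, 0.00180587 ms; sum = 0.0127618 ms.
Propagation delays (d/s per hop): 5.71429, 2.84974, 28.5714, 10.35 ms; sum = 47.4855 ms.
End-to-end = 47.50 ms.

47.50 ms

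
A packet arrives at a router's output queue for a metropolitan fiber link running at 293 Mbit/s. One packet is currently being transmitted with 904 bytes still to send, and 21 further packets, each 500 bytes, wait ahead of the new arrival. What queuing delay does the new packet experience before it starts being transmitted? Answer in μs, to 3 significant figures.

311 μs

Each queued packet: L/R = 4000/293000000 = 13.6519 μs.
21 queued → 286.689 μs.
Plus remaining 7232 bits of current packet: 24.6826 μs.
Queuing delay = 311 μs.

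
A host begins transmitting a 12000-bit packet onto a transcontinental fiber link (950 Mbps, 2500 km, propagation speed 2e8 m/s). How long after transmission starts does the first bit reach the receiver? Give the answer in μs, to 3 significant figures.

12500 μs

First bit experiences only propagation delay: d/s = 2500000/200000000 = 12500 μs.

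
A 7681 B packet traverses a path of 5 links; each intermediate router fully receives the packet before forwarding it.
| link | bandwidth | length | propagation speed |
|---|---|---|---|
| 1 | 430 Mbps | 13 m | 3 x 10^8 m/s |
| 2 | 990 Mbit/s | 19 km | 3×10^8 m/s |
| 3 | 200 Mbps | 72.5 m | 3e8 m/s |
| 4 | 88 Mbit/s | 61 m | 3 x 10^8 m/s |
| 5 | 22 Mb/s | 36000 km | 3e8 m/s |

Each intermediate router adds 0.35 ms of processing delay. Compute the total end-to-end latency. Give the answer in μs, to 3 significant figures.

125000 μs

L = 7681 × 8 = 61448 bits.
Transmission delays (L/R per hop): 142.902, 62.0687, 307.24, 698.273, 2793.09 μs; sum = 4003.57 μs.
Propagation delays (d/s per hop): 0.0433333, 63.3333, 0.241667, 0.203333, 120000 μs; sum = 120064 μs.
Processing at 4 router(s): 4 × 0.35 ms = 1400 μs.
End-to-end = 125000 μs.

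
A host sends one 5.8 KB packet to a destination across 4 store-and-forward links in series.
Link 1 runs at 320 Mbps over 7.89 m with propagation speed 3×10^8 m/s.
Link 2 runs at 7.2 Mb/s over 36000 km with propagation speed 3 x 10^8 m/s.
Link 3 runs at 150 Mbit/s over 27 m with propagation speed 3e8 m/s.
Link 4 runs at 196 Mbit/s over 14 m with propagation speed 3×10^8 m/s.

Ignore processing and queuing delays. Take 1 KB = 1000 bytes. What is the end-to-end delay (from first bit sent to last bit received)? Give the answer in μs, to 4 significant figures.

L = 46400 bits.
Transmission delays (L/R per hop): 145, 6444.44, 309.333, 236.735 μs; sum = 7135.51 μs.
Propagation delays (d/s per hop): 0.0263, 120000, 0.09, 0.0466667 μs; sum = 120000 μs.
End-to-end = 127100 μs.

127100 μs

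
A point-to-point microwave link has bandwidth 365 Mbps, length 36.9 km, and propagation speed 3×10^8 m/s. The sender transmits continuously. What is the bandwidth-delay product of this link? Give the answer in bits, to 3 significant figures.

44900 bits

Propagation delay = 36900 / 300000000 = 0.000123 s.
BDP = R × t_prop = 365000000 × 0.000123 = 44895 bits.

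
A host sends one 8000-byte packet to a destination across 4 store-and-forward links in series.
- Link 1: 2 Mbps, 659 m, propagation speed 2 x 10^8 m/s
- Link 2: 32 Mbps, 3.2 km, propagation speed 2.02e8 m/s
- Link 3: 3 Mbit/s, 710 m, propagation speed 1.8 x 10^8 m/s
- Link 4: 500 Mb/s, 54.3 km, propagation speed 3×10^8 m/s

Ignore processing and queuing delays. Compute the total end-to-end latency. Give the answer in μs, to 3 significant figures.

55700 μs

L = 8000 × 8 = 64000 bits.
Transmission delays (L/R per hop): 32000, 2000, 21333.3, 128 μs; sum = 55461.3 μs.
Propagation delays (d/s per hop): 3.295, 15.8416, 3.94444, 181 μs; sum = 204.081 μs.
End-to-end = 55700 μs.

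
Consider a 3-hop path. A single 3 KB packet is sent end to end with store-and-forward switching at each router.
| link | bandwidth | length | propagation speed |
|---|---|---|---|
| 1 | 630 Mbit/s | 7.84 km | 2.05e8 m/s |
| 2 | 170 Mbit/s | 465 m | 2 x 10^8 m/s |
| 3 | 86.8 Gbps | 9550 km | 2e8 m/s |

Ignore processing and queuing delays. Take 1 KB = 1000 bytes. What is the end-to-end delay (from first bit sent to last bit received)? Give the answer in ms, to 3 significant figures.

L = 24000 bits.
Transmission delays (L/R per hop): 0.0380952, 0.141176, 0.000276498 ms; sum = 0.179548 ms.
Propagation delays (d/s per hop): 0.0382439, 0.002325, 47.75 ms; sum = 47.7906 ms.
End-to-end = 48.0 ms.

48.0 ms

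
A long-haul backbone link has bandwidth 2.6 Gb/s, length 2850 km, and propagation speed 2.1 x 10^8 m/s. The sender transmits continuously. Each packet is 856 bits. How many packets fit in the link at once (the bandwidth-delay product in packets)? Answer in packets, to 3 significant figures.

Propagation delay = 2850000 / 210000000 = 0.0135714 s.
BDP = R × t_prop = 2600000000 × 0.0135714 = 35285700 bits.
In packets of 856 bits: 41200 packets.

41200 packets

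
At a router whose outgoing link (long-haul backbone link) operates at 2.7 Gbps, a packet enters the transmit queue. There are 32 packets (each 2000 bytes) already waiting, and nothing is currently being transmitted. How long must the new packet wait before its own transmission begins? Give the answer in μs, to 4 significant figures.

189.6 μs

Each queued packet: L/R = 16000/2700000000 = 5.92593 μs.
32 queued → 189.63 μs.
Queuing delay = 189.6 μs.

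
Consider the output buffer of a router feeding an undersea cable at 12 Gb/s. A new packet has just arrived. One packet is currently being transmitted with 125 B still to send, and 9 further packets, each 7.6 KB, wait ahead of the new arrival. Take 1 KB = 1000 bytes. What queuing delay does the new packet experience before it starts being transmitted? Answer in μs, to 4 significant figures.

Each queued packet: L/R = 60800/12000000000 = 5.06667 μs.
9 queued → 45.6 μs.
Plus remaining 1000 bits of current packet: 0.0833333 μs.
Queuing delay = 45.68 μs.

45.68 μs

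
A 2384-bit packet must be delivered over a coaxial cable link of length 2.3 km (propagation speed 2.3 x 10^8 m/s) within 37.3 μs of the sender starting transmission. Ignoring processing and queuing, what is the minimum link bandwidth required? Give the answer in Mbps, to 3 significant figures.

87.3 Mbps

Propagation delay = 2300 / 2.3e+08 = 10 μs.
Transmission budget = 37.3 − 10 = 27.3 μs.
R ≥ L / t_tx = 2384 bits / 2.73e-05 s = 87.3 Mbps.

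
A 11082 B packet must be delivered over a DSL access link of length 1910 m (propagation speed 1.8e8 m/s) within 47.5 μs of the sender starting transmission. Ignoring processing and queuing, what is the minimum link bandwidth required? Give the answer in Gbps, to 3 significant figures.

2.40 Gbps

L = 88656 bits.
Propagation delay = 1910 / 180000000 = 10.6111 μs.
Transmission budget = 47.5 − 10.6111 = 36.8889 μs.
R ≥ L / t_tx = 88656 bits / 3.68889e-05 s = 2.40 Gbps.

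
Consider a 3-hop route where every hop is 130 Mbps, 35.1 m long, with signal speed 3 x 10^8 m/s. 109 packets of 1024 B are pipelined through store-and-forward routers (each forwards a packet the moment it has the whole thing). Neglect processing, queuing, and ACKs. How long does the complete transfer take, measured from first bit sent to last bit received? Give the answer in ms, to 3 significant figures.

7.00 ms

Per-hop transmission t_tx = L/R = 8192/130000000 = 0.0630154 ms.
Per-hop propagation t_prop = 35.1/300000000 = 0.000117 ms.
Pipeline fill: first packet needs 3·t_tx to clear all hops; remaining 108 packets each add one t_tx.
Total = (3+109-1)·t_tx + 3·t_prop = 111·0.0630154 + 3·0.000117 = 7.00 ms.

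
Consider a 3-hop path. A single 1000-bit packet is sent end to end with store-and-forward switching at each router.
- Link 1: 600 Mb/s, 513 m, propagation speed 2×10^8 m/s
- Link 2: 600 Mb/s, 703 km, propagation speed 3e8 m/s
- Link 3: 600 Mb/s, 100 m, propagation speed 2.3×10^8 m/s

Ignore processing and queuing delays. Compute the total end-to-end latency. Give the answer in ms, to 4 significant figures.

2.351 ms

Transmission delay per hop = L/R = 1000/600000000 = 0.00166667 ms; 3 hops → 0.005 ms.
Propagation delays (d/s per hop): 0.002565, 2.34333, 0.000434783 ms; sum = 2.34633 ms.
End-to-end = 2.351 ms.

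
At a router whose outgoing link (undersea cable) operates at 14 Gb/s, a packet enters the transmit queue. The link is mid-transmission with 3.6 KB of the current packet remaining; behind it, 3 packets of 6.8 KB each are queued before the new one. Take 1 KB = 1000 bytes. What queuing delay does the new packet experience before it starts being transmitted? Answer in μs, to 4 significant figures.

Each queued packet: L/R = 54400/14000000000 = 3.88571 μs.
3 queued → 11.6571 μs.
Plus remaining 28800 bits of current packet: 2.05714 μs.
Queuing delay = 13.71 μs.

13.71 μs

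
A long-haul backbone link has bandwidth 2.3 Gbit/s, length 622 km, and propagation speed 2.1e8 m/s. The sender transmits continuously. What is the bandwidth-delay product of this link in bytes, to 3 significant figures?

Propagation delay = 622000 / 210000000 = 0.0029619 s.
BDP = R × t_prop = 2300000000 × 0.0029619 = 6812380 bits.
In bytes: 6812380/8 = 852000 bytes.

852000 bytes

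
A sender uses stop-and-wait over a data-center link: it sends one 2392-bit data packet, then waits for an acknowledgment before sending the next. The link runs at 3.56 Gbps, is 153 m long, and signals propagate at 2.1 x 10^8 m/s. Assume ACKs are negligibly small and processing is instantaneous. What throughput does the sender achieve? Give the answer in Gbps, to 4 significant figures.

t_tx = L/R = 2392/3560000000 = 6.7191e-07 s.
t_prop = 153/210000000 = 7.28571e-07 s; RTT = 1.45714e-06 s.
Cycle = t_tx + RTT = 2.12905e-06 s.
Throughput = L / cycle = 2392 / 2.12905e-06 = 1.124 Gbps.

1.124 Gbps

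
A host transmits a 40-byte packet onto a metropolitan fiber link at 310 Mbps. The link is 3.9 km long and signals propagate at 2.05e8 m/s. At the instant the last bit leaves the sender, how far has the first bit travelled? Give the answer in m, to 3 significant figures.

212 m

t_tx = L/R = 320/310000000 = 1.03226e-06 s.
Distance = s × t_tx = 2.05e+08 × 1.03226e-06 = 212 m.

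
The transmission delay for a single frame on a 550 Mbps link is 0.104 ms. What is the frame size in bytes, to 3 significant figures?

L = R × t_tx = 550000000 b/s × 0.000104 s = 57200 bits.
In bytes: 57200 / 8 = 7150 bytes.

7150 bytes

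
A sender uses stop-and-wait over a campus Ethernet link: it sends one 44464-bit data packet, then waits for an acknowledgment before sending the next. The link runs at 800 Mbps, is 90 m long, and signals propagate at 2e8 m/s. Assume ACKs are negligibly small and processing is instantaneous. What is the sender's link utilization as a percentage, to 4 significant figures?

t_tx = L/R = 44464/800000000 = 5.558e-05 s.
t_prop = 90/200000000 = 4.5e-07 s; RTT = 9e-07 s.
Cycle = t_tx + RTT = 5.648e-05 s.
Utilization = t_tx / cycle = 5.558e-05/5.648e-05 = 98.41 %.

98.41 %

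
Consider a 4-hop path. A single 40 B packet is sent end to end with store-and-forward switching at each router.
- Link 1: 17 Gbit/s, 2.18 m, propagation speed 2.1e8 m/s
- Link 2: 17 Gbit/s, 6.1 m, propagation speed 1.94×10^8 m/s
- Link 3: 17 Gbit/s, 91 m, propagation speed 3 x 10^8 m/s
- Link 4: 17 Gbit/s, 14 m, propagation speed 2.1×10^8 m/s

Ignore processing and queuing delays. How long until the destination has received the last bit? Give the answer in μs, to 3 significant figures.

L = 40 × 8 = 320 bits.
Transmission delay per hop = L/R = 320/17000000000 = 0.0188235 μs; 4 hops → 0.0752941 μs.
Propagation delays (d/s per hop): 0.010381, 0.0314433, 0.303333, 0.0666667 μs; sum = 0.411824 μs.
End-to-end = 0.487 μs.

0.487 μs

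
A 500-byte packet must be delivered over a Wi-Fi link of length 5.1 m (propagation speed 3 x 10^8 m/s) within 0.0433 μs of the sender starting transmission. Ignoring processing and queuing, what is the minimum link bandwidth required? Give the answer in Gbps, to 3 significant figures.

152 Gbps

L = 4000 bits.
Propagation delay = 5.1 / 300000000 = 0.017 μs.
Transmission budget = 0.0433 − 0.017 = 0.0263 μs.
R ≥ L / t_tx = 4000 bits / 2.63e-08 s = 152 Gbps.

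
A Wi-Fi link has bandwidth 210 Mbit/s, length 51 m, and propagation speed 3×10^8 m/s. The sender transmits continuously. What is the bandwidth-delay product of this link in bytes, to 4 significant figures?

Propagation delay = 51 / 300000000 = 1.7e-07 s.
BDP = R × t_prop = 210000000 × 1.7e-07 = 35.7 bits.
In bytes: 35.7/8 = 4.463 bytes.

4.463 bytes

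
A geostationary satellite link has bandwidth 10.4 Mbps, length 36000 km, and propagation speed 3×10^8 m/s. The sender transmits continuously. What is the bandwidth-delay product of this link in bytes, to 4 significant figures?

156000 bytes

Propagation delay = 36000000 / 300000000 = 0.12 s.
BDP = R × t_prop = 10400000 × 0.12 = 1248000 bits.
In bytes: 1248000/8 = 156000 bytes.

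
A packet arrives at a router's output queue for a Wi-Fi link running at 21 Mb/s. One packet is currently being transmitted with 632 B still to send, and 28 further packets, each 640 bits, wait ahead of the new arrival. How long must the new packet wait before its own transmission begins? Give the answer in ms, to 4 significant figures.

1.094 ms

Each queued packet: L/R = 640/21000000 = 0.0304762 ms.
28 queued → 0.853333 ms.
Plus remaining 5056 bits of current packet: 0.240762 ms.
Queuing delay = 1.094 ms.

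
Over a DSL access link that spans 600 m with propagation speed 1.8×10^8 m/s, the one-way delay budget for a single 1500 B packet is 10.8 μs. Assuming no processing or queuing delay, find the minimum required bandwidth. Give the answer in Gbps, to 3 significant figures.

1.61 Gbps

L = 12000 bits.
Propagation delay = 600 / 180000000 = 3.33333 μs.
Transmission budget = 10.8 − 3.33333 = 7.46667 μs.
R ≥ L / t_tx = 12000 bits / 7.46667e-06 s = 1.61 Gbps.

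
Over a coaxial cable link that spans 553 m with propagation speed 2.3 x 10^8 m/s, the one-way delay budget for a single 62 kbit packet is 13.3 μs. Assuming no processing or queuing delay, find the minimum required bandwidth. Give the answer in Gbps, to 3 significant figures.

Propagation delay = 553 / 2.3e+08 = 2.40435 μs.
Transmission budget = 13.3 − 2.40435 = 10.8957 μs.
R ≥ L / t_tx = 62000 bits / 1.08957e-05 s = 5.69 Gbps.

5.69 Gbps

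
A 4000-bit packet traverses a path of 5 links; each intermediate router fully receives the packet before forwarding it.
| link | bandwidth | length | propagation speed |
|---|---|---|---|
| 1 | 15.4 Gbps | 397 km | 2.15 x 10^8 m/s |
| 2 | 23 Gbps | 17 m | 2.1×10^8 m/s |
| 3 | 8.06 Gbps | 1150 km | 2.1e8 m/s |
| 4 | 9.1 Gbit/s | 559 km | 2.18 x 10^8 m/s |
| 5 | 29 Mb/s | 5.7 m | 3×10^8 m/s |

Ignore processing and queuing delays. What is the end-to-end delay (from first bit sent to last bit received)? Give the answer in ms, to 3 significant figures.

Transmission delays (L/R per hop): 0.00025974, 0.000173913, 0.000496278, 0.00043956, 0.137931 ms; sum = 0.139301 ms.
Propagation delays (d/s per hop): 1.84651, 8.09524e-05, 5.47619, 2.56422, 1.9e-05 ms; sum = 9.88702 ms.
End-to-end = 10.0 ms.

10.0 ms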